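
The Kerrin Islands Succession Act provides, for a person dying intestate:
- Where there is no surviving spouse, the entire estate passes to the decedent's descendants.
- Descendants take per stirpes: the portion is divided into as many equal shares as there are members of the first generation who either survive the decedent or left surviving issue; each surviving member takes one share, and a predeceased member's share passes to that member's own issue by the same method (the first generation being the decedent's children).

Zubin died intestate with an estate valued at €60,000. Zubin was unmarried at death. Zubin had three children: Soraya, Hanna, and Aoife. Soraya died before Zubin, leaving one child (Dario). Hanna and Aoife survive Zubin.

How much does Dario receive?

Dario receives €20,000.

The entire €60,000 passes to the descendants.
That amount (€60,000) is divided into 3 shares of €20,000: Hanna and Aoife each take €20,000; Soraya's €20,000 share passes to Soraya's issue.
Soraya's share (€20,000) passes entirely to Dario.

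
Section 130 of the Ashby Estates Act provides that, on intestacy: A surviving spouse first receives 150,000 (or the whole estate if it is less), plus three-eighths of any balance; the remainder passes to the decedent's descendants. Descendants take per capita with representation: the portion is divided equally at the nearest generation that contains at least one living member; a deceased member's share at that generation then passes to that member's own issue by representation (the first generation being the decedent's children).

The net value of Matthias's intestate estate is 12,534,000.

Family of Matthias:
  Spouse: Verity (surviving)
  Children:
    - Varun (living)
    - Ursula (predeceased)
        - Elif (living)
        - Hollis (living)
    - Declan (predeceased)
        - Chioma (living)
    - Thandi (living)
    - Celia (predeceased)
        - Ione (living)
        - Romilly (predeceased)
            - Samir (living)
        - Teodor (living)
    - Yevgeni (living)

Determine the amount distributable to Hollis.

Verity first takes 150,000, leaving a balance of 12,384,000. Verity then takes three-eighths of the balance (4,644,000), for a total of 4,794,000. The remaining 7,740,000 passes to the descendants.
The descendants' portion (7,740,000) is divided into 6 shares of 1,290,000: Varun, Thandi, and Yevgeni each take 1,290,000; Ursula's 1,290,000 share passes to Ursula's issue; Declan's 1,290,000 share passes to Declan's issue; Celia's 1,290,000 share passes to Celia's issue.
Ursula's share (1,290,000) is divided into 2 shares of 645,000: Elif and Hollis each take 645,000.
Declan's share (1,290,000) passes entirely to Chioma.
Celia's share (1,290,000) is divided into 3 shares of 430,000: Ione and Teodor each take 430,000; Romilly's 430,000 share passes to Romilly's issue.
Romilly's share (430,000) passes entirely to Samir.

Hollis receives 645,000.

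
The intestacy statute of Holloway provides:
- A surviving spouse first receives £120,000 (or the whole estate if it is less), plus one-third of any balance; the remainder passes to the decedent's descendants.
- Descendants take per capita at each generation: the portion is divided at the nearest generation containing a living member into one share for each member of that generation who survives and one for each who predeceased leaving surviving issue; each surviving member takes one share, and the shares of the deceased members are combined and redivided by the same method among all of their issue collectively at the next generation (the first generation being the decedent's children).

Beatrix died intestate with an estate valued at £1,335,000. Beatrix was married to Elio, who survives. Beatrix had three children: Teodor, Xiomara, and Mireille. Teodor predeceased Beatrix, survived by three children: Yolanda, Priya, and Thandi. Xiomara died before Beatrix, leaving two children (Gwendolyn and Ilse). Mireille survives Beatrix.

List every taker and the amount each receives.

Elio: £525,000; Yolanda: £108,000; Priya: £108,000; Thandi: £108,000; Gwendolyn: £108,000; Ilse: £108,000; Mireille: £270,000

Elio first takes £120,000, leaving a balance of £1,215,000. Elio then takes one-third of the balance (£405,000), for a total of £525,000. The remaining £810,000 passes to the descendants.
The descendants' portion (£810,000) is divided at the children's generation into 3 shares of £270,000. Mireille takes £270,000. The 2 shares of the deceased (Teodor and Xiomara) are combined into a pool of £540,000.
That pool (£540,000) is divided at the grandchildren's generation equally among Yolanda, Priya, Thandi, Gwendolyn, and Ilse: £108,000 each.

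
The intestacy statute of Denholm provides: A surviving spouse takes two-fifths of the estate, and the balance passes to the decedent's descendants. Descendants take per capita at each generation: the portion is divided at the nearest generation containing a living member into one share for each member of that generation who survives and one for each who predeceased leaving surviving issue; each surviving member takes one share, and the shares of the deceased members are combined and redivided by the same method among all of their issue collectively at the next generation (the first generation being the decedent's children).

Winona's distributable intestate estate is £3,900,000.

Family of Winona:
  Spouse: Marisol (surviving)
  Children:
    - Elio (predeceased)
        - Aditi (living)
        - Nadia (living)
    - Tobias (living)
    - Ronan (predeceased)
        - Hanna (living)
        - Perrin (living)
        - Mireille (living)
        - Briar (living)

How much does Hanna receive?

Hanna receives £260,000.

Marisol takes two-fifths of £3,900,000 = £1,560,000. The remaining £2,340,000 passes to the descendants.
The descendants' portion (£2,340,000) is divided at the children's generation into 3 shares of £780,000. Tobias takes £780,000. The 2 shares of the deceased (Elio and Ronan) are combined into a pool of £1,560,000.
That pool (£1,560,000) is divided at the grandchildren's generation equally among Aditi, Nadia, Hanna, Perrin, Mireille, and Briar: £260,000 each.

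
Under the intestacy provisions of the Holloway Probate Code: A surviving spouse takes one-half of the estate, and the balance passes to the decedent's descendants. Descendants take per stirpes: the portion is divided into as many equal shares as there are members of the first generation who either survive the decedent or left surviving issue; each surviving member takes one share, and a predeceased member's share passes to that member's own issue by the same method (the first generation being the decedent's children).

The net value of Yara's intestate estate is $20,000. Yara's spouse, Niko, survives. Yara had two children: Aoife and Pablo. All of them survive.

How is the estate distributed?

Niko: $10,000; Aoife: $5,000; Pablo: $5,000

Niko takes one-half of $20,000 = $10,000. The remaining $10,000 passes to the descendants.
The descendants' portion ($10,000) is divided into 2 shares of $5,000: Aoife and Pablo each take $5,000.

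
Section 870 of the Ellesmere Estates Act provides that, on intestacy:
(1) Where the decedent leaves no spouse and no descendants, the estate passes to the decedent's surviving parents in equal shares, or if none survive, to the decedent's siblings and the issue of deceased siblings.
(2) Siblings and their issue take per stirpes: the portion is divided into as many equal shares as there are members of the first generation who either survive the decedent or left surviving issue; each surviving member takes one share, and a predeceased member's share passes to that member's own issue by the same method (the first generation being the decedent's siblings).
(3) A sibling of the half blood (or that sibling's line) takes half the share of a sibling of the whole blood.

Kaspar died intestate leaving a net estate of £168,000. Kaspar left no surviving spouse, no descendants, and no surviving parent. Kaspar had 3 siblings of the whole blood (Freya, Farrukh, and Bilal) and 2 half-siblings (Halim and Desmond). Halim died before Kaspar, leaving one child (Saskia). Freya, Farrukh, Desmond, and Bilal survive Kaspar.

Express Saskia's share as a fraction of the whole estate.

The entire £168,000 passes to the siblings and their issue.
Counting each half-blood sibling's line as half a unit, there are 4 units in £168,000, so one unit is £42,000. Whole-blood lines (Freya, Farrukh, and Bilal) take £42,000 each; half-blood lines (Halim and Desmond) take £21,000 each.
Halim's share (£21,000) passes entirely to Saskia.

Saskia receives 1/8 of the estate.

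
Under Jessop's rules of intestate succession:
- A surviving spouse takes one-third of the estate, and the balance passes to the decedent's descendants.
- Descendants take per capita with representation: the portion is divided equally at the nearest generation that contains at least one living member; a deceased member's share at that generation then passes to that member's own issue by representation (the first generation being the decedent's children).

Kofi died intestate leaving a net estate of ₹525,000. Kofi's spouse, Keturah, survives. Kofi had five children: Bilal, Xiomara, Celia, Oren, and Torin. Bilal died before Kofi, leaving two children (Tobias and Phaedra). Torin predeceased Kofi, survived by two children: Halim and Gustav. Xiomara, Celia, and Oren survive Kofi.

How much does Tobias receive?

Tobias receives ₹35,000.

Keturah takes one-third of ₹525,000 = ₹175,000. The remaining ₹350,000 passes to the descendants.
The descendants' portion (₹350,000) is divided into 5 shares of ₹70,000: Xiomara, Celia, and Oren each take ₹70,000; Bilal's ₹70,000 share passes to Bilal's issue; Torin's ₹70,000 share passes to Torin's issue.
Bilal's share (₹70,000) is divided into 2 shares of ₹35,000: Tobias and Phaedra each take ₹35,000.
Torin's share (₹70,000) is divided into 2 shares of ₹35,000: Halim and Gustav each take ₹35,000.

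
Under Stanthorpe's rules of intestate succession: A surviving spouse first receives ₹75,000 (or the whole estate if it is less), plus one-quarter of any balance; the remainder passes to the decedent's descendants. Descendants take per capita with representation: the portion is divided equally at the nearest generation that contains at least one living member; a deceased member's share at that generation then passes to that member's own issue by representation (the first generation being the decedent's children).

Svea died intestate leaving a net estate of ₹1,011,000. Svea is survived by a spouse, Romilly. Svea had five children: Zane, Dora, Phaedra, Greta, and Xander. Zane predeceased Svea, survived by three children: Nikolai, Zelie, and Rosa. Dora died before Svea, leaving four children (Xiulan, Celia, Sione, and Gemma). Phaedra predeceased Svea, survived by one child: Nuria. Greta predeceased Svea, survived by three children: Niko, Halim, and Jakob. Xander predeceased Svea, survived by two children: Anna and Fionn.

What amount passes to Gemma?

Gemma receives ₹54,000.

Romilly first takes ₹75,000, leaving a balance of ₹936,000. Romilly then takes one-quarter of the balance (₹234,000), for a total of ₹309,000. The remaining ₹702,000 passes to the descendants.
No child survives, so the initial division is made at the grandchildren's generation.
The descendants' portion (₹702,000) is divided into 13 shares of ₹54,000: Nikolai, Zelie, Rosa, Xiulan, Celia, Sione, Gemma, Nuria, Niko, Halim, Jakob, Anna, and Fionn each take ₹54,000.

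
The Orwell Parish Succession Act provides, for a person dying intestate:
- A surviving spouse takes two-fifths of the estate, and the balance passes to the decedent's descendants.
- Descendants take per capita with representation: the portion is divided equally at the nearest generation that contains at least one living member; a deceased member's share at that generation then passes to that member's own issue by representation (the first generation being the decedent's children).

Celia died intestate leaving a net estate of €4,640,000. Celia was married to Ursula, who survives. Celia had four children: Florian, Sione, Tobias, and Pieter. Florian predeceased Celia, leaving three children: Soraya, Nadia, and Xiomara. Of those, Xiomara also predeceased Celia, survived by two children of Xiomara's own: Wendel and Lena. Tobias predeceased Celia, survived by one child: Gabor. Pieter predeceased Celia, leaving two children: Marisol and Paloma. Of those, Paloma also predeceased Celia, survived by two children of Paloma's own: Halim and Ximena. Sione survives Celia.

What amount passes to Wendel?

Wendel receives €116,000.

Ursula takes two-fifths of €4,640,000 = €1,856,000. The remaining €2,784,000 passes to the descendants.
The descendants' portion (€2,784,000) is divided into 4 shares of €696,000: Sione takes €696,000; Florian's €696,000 share passes to Florian's issue; Tobias's €696,000 share passes to Tobias's issue; Pieter's €696,000 share passes to Pieter's issue.
Florian's share (€696,000) is divided into 3 shares of €232,000: Soraya and Nadia each take €232,000; Xiomara's €232,000 share passes to Xiomara's issue.
Xiomara's share (€232,000) is divided into 2 shares of €116,000: Wendel and Lena each take €116,000.
Tobias's share (€696,000) passes entirely to Gabor.
Pieter's share (€696,000) is divided into 2 shares of €348,000: Marisol takes €348,000; Paloma's €348,000 share passes to Paloma's issue.
Paloma's share (€348,000) is divided into 2 shares of €174,000: Halim and Ximena each take €174,000.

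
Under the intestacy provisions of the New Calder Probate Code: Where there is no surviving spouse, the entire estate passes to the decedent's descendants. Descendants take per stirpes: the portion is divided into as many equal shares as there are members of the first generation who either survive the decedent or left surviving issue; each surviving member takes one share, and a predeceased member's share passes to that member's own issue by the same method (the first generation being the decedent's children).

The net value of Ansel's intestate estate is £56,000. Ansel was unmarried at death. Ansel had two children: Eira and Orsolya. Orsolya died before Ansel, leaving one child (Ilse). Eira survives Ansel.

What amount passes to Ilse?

Ilse receives £28,000.

The entire £56,000 passes to the descendants.
That amount (£56,000) is divided into 2 shares of £28,000: Eira takes £28,000; Orsolya's £28,000 share passes to Orsolya's issue.
Orsolya's share (£28,000) passes entirely to Ilse.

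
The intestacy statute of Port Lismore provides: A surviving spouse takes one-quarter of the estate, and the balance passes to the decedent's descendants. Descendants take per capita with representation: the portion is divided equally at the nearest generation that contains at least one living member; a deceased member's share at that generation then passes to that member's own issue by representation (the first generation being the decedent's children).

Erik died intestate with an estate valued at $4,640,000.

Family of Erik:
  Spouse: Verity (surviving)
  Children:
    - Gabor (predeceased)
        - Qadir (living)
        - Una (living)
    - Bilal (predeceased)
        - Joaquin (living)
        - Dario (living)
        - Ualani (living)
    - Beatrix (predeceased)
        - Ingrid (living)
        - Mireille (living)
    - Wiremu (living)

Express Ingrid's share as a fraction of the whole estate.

Verity takes one-quarter of $4,640,000 = $1,160,000. The remaining $3,480,000 passes to the descendants.
The descendants' portion ($3,480,000) is divided into 4 shares of $870,000: Wiremu takes $870,000; Gabor's $870,000 share passes to Gabor's issue; Bilal's $870,000 share passes to Bilal's issue; Beatrix's $870,000 share passes to Beatrix's issue.
Gabor's share ($870,000) is divided into 2 shares of $435,000: Qadir and Una each take $435,000.
Bilal's share ($870,000) is divided into 3 shares of $290,000: Joaquin, Dario, and Ualani each take $290,000.
Beatrix's share ($870,000) is divided into 2 shares of $435,000: Ingrid and Mireille each take $435,000.

Ingrid receives 3/32 of the estate.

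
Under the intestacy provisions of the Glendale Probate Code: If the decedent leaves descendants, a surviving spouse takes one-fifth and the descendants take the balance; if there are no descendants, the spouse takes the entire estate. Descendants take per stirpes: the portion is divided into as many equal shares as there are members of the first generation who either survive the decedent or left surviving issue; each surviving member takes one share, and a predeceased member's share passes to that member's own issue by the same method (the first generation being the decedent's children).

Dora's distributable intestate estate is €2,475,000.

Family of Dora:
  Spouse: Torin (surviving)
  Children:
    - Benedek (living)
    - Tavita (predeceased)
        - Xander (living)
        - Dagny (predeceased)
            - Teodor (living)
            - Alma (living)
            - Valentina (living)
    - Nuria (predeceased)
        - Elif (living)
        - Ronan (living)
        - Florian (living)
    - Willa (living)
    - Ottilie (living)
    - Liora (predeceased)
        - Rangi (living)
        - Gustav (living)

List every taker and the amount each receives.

Torin: €495,000; Benedek: €330,000; Xander: €165,000; Teodor: €55,000; Alma: €55,000; Valentina: €55,000; Elif: €110,000; Ronan: €110,000; Florian: €110,000; Willa: €330,000; Ottilie: €330,000; Rangi: €165,000; Gustav: €165,000

Torin takes one-fifth of €2,475,000 = €495,000. The remaining €1,980,000 passes to the descendants.
The descendants' portion (€1,980,000) is divided into 6 shares of €330,000: Benedek, Willa, and Ottilie each take €330,000; Tavita's €330,000 share passes to Tavita's issue; Nuria's €330,000 share passes to Nuria's issue; Liora's €330,000 share passes to Liora's issue.
Tavita's share (€330,000) is divided into 2 shares of €165,000: Xander takes €165,000; Dagny's €165,000 share passes to Dagny's issue.
Dagny's share (€165,000) is divided into 3 shares of €55,000: Teodor, Alma, and Valentina each take €55,000.
Nuria's share (€330,000) is divided into 3 shares of €110,000: Elif, Ronan, and Florian each take €110,000.
Liora's share (€330,000) is divided into 2 shares of €165,000: Rangi and Gustav each take €165,000.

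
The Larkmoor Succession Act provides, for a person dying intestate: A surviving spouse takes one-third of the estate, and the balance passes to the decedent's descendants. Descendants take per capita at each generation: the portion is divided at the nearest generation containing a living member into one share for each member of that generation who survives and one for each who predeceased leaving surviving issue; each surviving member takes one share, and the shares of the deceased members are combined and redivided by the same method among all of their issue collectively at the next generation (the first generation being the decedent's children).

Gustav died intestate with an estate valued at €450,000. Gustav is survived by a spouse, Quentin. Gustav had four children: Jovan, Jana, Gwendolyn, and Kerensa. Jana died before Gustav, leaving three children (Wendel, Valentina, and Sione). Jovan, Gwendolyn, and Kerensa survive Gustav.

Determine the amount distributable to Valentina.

Quentin takes one-third of €450,000 = €150,000. The remaining €300,000 passes to the descendants.
The descendants' portion (€300,000) is divided at the children's generation into 4 shares of €75,000. Jovan, Gwendolyn, and Kerensa each take €75,000. The remaining share for the deceased Jana (€75,000) is carried to the next generation.
That pool (€75,000) is divided at the grandchildren's generation equally among Wendel, Valentina, and Sione: €25,000 each.

Valentina receives €25,000.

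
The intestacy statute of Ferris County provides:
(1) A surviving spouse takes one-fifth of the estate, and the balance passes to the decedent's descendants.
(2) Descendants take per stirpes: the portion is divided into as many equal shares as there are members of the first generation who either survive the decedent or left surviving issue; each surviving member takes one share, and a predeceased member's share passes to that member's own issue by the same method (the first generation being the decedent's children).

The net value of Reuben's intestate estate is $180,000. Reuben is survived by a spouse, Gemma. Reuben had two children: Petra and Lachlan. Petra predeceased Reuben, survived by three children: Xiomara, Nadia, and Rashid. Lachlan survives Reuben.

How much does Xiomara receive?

Xiomara receives $24,000.

Gemma takes one-fifth of $180,000 = $36,000. The remaining $144,000 passes to the descendants.
The descendants' portion ($144,000) is divided into 2 shares of $72,000: Lachlan takes $72,000; Petra's $72,000 share passes to Petra's issue.
Petra's share ($72,000) is divided into 3 shares of $24,000: Xiomara, Nadia, and Rashid each take $24,000.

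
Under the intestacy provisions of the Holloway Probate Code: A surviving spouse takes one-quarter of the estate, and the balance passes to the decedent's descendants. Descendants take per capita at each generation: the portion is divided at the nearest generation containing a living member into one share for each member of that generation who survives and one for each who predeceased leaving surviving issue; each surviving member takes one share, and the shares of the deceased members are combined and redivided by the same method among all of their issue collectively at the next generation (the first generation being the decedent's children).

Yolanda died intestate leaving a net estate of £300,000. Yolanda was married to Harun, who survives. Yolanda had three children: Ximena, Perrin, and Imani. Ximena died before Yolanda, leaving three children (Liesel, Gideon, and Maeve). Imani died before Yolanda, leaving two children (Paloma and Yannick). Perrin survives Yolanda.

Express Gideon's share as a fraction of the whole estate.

Gideon receives 1/10 of the estate.

Harun takes one-quarter of £300,000 = £75,000. The remaining £225,000 passes to the descendants.
The descendants' portion (£225,000) is divided at the children's generation into 3 shares of £75,000. Perrin takes £75,000. The 2 shares of the deceased (Ximena and Imani) are combined into a pool of £150,000.
That pool (£150,000) is divided at the grandchildren's generation equally among Liesel, Gideon, Maeve, Paloma, and Yannick: £30,000 each.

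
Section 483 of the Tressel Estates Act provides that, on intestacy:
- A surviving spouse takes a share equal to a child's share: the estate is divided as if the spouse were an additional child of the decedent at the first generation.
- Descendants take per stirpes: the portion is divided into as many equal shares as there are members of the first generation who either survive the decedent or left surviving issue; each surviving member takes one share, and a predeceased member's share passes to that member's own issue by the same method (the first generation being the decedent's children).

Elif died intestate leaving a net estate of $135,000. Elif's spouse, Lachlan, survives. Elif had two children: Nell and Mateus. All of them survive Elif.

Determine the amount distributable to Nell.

Nell receives $45,000.

The spouse counts as an additional share at the children's level, so there are 3 primary shares of $45,000. Lachlan takes one such share ($45,000).
The children's combined portion ($90,000) is divided into 2 shares of $45,000: Nell and Mateus each take $45,000.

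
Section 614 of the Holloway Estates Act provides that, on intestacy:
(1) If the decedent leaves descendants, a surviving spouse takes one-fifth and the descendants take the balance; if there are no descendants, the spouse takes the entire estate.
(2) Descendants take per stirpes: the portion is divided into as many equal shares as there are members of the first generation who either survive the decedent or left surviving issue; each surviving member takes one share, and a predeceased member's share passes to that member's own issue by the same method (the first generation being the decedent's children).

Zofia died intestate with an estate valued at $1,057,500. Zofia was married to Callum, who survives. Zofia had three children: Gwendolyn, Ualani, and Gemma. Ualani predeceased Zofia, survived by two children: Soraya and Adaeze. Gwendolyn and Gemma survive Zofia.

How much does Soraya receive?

Callum takes one-fifth of $1,057,500 = $211,500. The remaining $846,000 passes to the descendants.
The descendants' portion ($846,000) is divided into 3 shares of $282,000: Gwendolyn and Gemma each take $282,000; Ualani's $282,000 share passes to Ualani's issue.
Ualani's share ($282,000) is divided into 2 shares of $141,000: Soraya and Adaeze each take $141,000.

Soraya receives $141,000.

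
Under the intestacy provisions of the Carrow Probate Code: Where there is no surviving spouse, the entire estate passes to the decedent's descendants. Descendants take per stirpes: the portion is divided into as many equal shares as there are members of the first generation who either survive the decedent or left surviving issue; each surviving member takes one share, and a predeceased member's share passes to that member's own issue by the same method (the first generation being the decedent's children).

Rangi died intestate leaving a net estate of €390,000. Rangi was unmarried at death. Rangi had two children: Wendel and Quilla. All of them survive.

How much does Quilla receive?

The entire €390,000 passes to the descendants.
That amount (€390,000) is divided into 2 shares of €195,000: Wendel and Quilla each take €195,000.

Quilla receives €195,000.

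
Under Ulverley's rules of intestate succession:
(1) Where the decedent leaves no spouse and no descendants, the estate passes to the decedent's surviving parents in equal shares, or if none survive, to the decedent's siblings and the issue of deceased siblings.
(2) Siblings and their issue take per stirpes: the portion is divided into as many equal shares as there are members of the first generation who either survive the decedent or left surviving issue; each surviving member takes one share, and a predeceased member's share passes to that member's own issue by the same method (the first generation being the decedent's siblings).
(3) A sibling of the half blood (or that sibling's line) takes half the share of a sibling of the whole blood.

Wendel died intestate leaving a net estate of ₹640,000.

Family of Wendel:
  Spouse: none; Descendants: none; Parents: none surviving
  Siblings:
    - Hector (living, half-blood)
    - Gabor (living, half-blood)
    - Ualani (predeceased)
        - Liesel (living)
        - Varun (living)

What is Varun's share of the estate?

The entire ₹640,000 passes to the siblings and their issue.
Counting each half-blood sibling's line as half a unit, there are 2 units in ₹640,000, so one unit is ₹320,000. Whole-blood lines (Ualani) take ₹320,000 each; half-blood lines (Hector and Gabor) take ₹160,000 each.
Ualani's share (₹320,000) is divided into 2 shares of ₹160,000: Liesel and Varun each take ₹160,000.

Varun receives ₹160,000.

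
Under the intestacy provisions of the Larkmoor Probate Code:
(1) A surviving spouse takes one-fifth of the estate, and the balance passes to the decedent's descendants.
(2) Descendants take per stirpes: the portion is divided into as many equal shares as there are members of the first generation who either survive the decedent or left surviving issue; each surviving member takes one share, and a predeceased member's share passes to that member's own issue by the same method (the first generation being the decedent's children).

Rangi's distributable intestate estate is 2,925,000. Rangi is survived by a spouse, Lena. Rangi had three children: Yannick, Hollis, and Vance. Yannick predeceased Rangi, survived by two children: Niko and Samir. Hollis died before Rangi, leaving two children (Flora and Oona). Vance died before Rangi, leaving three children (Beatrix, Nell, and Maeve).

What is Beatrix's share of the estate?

Lena takes one-fifth of 2,925,000 = 585,000. The remaining 2,340,000 passes to the descendants.
The descendants' portion (2,340,000) is divided into 3 shares of 780,000: Yannick's 780,000 share passes to Yannick's issue; Hollis's 780,000 share passes to Hollis's issue; Vance's 780,000 share passes to Vance's issue.
Yannick's share (780,000) is divided into 2 shares of 390,000: Niko and Samir each take 390,000.
Hollis's share (780,000) is divided into 2 shares of 390,000: Flora and Oona each take 390,000.
Vance's share (780,000) is divided into 3 shares of 260,000: Beatrix, Nell, and Maeve each take 260,000.

Beatrix receives 260,000.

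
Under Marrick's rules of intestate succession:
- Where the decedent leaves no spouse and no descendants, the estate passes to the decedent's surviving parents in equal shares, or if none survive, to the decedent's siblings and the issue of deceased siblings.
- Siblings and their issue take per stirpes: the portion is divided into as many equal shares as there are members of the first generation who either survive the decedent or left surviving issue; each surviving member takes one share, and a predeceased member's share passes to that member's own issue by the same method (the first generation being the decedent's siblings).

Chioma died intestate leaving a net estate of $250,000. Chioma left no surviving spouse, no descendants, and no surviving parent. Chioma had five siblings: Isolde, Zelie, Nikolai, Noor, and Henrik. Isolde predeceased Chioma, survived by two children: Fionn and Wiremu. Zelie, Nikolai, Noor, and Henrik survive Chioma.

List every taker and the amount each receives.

Fionn: $25,000; Wiremu: $25,000; Zelie: $50,000; Nikolai: $50,000; Noor: $50,000; Henrik: $50,000

The entire $250,000 passes to the siblings and their issue.
That amount ($250,000) is divided into 5 shares of $50,000: Zelie, Nikolai, Noor, and Henrik each take $50,000; Isolde's $50,000 share passes to Isolde's issue.
Isolde's share ($50,000) is divided into 2 shares of $25,000: Fionn and Wiremu each take $25,000.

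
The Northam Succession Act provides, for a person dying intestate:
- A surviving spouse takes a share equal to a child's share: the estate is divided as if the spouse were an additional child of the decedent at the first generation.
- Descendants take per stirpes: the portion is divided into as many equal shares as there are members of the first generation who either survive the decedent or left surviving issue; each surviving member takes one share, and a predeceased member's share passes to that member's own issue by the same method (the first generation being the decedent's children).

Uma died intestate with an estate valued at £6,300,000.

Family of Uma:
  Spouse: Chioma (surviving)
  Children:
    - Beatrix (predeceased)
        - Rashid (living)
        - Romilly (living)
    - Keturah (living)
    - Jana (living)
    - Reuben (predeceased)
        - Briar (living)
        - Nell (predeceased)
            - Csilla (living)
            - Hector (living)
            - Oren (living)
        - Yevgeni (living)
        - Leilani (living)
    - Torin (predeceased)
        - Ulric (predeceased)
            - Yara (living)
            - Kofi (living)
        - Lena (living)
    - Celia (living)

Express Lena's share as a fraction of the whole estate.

The spouse counts as an additional share at the children's level, so there are 7 primary shares of £900,000. Chioma takes one such share (£900,000).
The children's combined portion (£5,400,000) is divided into 6 shares of £900,000: Keturah, Jana, and Celia each take £900,000; Beatrix's £900,000 share passes to Beatrix's issue; Reuben's £900,000 share passes to Reuben's issue; Torin's £900,000 share passes to Torin's issue.
Beatrix's share (£900,000) is divided into 2 shares of £450,000: Rashid and Romilly each take £450,000.
Reuben's share (£900,000) is divided into 4 shares of £225,000: Briar, Yevgeni, and Leilani each take £225,000; Nell's £225,000 share passes to Nell's issue.
Nell's share (£225,000) is divided into 3 shares of £75,000: Csilla, Hector, and Oren each take £75,000.
Torin's share (£900,000) is divided into 2 shares of £450,000: Lena takes £450,000; Ulric's £450,000 share passes to Ulric's issue.
Ulric's share (£450,000) is divided into 2 shares of £225,000: Yara and Kofi each take £225,000.

Lena receives 1/14 of the estate.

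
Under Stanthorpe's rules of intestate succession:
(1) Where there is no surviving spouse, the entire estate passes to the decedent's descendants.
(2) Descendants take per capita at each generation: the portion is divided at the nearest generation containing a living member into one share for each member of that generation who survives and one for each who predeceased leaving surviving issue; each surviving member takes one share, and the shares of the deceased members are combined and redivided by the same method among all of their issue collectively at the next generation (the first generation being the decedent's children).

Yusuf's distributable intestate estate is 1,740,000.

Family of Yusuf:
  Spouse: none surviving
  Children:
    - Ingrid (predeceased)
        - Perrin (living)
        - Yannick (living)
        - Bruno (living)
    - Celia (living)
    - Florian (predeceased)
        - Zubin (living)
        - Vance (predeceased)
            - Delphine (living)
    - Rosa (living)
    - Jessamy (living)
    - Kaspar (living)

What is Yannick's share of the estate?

Yannick receives 116,000.

The entire 1,740,000 passes to the descendants.
That amount (1,740,000) is divided at the children's generation into 6 shares of 290,000. Celia, Rosa, Jessamy, and Kaspar each take 290,000. The 2 shares of the deceased (Ingrid and Florian) are combined into a pool of 580,000.
That pool (580,000) is divided at the grandchildren's generation into 5 shares of 116,000. Perrin, Yannick, Bruno, and Zubin each take 116,000. The remaining share for the deceased Vance (116,000) is carried to the next generation.
That pool (116,000) passes entirely to Delphine, the sole taker at the great-grandchildren's generation.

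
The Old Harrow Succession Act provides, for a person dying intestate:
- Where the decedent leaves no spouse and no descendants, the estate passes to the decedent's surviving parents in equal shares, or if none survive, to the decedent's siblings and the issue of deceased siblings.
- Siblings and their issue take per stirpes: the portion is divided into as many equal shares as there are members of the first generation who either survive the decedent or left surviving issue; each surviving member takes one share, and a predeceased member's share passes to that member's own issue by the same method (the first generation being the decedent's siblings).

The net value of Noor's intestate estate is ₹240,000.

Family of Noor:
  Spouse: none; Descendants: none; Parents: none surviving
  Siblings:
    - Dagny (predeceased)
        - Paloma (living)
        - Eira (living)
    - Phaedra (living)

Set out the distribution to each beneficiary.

The entire ₹240,000 passes to the siblings and their issue.
That amount (₹240,000) is divided into 2 shares of ₹120,000: Phaedra takes ₹120,000; Dagny's ₹120,000 share passes to Dagny's issue.
Dagny's share (₹120,000) is divided into 2 shares of ₹60,000: Paloma and Eira each take ₹60,000.

Paloma: ₹60,000; Eira: ₹60,000; Phaedra: ₹120,000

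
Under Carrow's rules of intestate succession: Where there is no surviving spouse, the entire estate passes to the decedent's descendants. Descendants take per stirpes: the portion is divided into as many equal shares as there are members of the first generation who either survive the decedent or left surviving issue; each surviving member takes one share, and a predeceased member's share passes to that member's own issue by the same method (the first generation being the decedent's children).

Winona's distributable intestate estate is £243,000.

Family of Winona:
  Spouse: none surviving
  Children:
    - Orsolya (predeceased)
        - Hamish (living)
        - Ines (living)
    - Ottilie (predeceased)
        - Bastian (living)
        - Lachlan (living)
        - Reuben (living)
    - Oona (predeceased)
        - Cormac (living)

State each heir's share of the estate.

Hamish: £40,500; Ines: £40,500; Bastian: £27,000; Lachlan: £27,000; Reuben: £27,000; Cormac: £81,000

The entire £243,000 passes to the descendants.
That amount (£243,000) is divided into 3 shares of £81,000: Orsolya's £81,000 share passes to Orsolya's issue; Ottilie's £81,000 share passes to Ottilie's issue; Oona's £81,000 share passes to Oona's issue.
Orsolya's share (£81,000) is divided into 2 shares of £40,500: Hamish and Ines each take £40,500.
Ottilie's share (£81,000) is divided into 3 shares of £27,000: Bastian, Lachlan, and Reuben each take £27,000.
Oona's share (£81,000) passes entirely to Cormac.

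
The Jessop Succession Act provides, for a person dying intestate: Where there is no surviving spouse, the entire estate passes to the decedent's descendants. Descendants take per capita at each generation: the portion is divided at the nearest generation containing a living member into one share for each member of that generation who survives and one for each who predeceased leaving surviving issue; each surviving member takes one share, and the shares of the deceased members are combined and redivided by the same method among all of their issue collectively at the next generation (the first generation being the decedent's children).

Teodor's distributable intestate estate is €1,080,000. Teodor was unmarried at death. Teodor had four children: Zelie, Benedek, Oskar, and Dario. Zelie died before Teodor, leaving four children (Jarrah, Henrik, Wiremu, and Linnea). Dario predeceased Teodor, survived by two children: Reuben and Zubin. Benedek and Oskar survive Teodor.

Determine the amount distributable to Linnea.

Linnea receives €90,000.

The entire €1,080,000 passes to the descendants.
That amount (€1,080,000) is divided at the children's generation into 4 shares of €270,000. Benedek and Oskar each take €270,000. The 2 shares of the deceased (Zelie and Dario) are combined into a pool of €540,000.
That pool (€540,000) is divided at the grandchildren's generation equally among Jarrah, Henrik, Wiremu, Linnea, Reuben, and Zubin: €90,000 each.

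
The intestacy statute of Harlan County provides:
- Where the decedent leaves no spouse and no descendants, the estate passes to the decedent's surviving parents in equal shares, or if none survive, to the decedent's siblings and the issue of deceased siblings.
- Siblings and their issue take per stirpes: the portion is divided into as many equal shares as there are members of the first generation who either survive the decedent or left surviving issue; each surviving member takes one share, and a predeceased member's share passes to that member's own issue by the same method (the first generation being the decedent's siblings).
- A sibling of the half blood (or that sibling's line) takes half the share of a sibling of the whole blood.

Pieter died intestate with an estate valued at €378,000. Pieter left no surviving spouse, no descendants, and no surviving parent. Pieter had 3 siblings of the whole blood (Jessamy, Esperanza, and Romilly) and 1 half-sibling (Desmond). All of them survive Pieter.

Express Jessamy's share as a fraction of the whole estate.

Jessamy receives 2/7 of the estate.

The entire €378,000 passes to the siblings and their issue.
Counting each half-blood sibling's line as half a unit, there are 7/2 units in €378,000, so one unit is €108,000. Whole-blood lines (Jessamy, Esperanza, and Romilly) take €108,000 each; half-blood lines (Desmond) take €54,000 each.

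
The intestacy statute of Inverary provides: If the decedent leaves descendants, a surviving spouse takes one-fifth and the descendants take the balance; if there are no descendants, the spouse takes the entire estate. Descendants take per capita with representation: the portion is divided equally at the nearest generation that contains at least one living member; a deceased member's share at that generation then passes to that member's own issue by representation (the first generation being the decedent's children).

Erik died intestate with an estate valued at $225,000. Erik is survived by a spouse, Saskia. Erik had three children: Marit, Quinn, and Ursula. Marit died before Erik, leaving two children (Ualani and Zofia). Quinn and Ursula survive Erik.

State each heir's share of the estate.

Saskia takes one-fifth of $225,000 = $45,000. The remaining $180,000 passes to the descendants.
The descendants' portion ($180,000) is divided into 3 shares of $60,000: Quinn and Ursula each take $60,000; Marit's $60,000 share passes to Marit's issue.
Marit's share ($60,000) is divided into 2 shares of $30,000: Ualani and Zofia each take $30,000.

Saskia: $45,000; Ualani: $30,000; Zofia: $30,000; Quinn: $60,000; Ursula: $60,000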